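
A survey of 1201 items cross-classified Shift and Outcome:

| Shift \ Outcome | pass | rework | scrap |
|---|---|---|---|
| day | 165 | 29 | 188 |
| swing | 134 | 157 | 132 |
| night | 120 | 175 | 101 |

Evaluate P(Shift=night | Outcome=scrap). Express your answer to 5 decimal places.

Total with Outcome=scrap: 188 + 132 + 101 = 421.
P(Shift=night | Outcome=scrap) = 101/421 = 0.23990.

0.23990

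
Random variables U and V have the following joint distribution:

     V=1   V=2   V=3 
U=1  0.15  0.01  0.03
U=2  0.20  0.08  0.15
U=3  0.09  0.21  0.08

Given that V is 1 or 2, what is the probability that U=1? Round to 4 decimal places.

0.2162

P(V=1) = 0.15 + 0.20 + 0.09 = 0.44.
P(V=2) = 0.01 + 0.08 + 0.21 = 0.30.
P(V ∈ {1, 2}) = 0.44 + 0.30 = 0.74; P(U=1, V ∈ {1, 2}) = 0.15 + 0.01 = 0.16.
P(U=1 | V ∈ {1, 2}) = 0.16/0.74 = 0.2162.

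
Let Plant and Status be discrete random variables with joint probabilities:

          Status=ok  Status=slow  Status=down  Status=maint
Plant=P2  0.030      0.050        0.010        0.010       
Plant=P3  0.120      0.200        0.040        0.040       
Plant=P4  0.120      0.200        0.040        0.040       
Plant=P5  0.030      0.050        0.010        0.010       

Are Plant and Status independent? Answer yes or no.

Every cell satisfies P(Plant,Status) = P(Plant)·P(Status). For instance P(Plant=P3) = 0.400, P(Status=down) = 0.100, and 0.400×0.100 = 0.040 matches the joint entry. So Plant and Status are independent.

yes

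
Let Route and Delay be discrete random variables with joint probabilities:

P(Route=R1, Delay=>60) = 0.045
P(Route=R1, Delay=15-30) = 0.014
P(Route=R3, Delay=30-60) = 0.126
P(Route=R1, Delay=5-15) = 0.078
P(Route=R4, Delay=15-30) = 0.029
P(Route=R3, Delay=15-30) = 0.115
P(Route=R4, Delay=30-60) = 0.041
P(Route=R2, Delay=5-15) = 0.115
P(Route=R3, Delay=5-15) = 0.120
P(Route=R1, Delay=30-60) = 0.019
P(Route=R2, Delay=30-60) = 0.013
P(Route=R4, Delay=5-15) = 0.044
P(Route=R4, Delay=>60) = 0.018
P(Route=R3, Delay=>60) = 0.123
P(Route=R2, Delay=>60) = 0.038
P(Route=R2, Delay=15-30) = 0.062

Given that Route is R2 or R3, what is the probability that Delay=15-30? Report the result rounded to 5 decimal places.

P(Route=R2) = 0.115 + 0.062 + 0.013 + 0.038 = 0.228.
P(Route=R3) = 0.120 + 0.115 + 0.126 + 0.123 = 0.484.
P(Route ∈ {R2, R3}) = 0.228 + 0.484 = 0.712; P(Delay=15-30, Route ∈ {R2, R3}) = 0.062 + 0.115 = 0.177.
P(Delay=15-30 | Route ∈ {R2, R3}) = 0.177/0.712 = 0.24860.

0.24860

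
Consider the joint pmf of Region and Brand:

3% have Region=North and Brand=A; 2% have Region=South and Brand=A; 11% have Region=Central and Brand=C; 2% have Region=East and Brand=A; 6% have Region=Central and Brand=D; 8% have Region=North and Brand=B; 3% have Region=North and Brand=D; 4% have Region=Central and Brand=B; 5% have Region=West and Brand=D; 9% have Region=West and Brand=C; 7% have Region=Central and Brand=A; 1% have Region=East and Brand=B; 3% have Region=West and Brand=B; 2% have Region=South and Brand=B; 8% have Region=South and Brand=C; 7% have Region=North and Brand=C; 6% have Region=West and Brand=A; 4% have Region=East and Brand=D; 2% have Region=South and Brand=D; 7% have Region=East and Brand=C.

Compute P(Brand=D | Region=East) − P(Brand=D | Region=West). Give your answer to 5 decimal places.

P(Region=East) = 0.02 + 0.01 + 0.07 + 0.04 = 0.14; P(Brand=D | Region=East) = 0.04/0.14 = 0.285714.
P(Region=West) = 0.06 + 0.03 + 0.09 + 0.05 = 0.23; P(Brand=D | Region=West) = 0.05/0.23 = 0.217391.
Difference = 0.06832.

0.06832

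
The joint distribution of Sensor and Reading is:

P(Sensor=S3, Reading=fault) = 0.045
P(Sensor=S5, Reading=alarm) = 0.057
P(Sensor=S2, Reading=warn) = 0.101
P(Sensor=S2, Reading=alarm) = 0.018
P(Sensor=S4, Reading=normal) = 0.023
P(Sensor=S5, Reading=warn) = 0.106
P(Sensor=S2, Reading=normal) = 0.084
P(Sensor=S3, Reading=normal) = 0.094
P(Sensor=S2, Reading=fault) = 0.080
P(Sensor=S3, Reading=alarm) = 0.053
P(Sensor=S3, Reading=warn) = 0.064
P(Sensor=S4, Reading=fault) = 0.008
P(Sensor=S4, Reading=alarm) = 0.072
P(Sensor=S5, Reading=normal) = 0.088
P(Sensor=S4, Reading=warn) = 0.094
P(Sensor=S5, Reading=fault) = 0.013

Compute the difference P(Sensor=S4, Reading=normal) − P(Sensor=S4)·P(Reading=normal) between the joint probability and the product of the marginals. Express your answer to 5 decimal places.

-0.03393

P(Sensor=S4) = 0.023 + 0.094 + 0.072 + 0.008 = 0.197.
P(Reading=normal) = 0.084 + 0.094 + 0.023 + 0.088 = 0.289.
P(Sensor=S4, Reading=normal) − P(Sensor=S4)P(Reading=normal) = 0.023 − 0.197×0.289 = -0.03393.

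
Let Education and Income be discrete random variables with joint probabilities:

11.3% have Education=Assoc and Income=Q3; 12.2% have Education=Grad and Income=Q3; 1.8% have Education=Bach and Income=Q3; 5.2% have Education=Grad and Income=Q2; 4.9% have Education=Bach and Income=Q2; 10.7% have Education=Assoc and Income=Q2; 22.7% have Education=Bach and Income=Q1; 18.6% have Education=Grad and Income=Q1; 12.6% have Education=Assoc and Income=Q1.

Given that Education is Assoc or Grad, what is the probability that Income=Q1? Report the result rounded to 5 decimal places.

0.44193

P(Education=Assoc) = 0.126 + 0.107 + 0.113 = 0.346.
P(Education=Grad) = 0.186 + 0.052 + 0.122 = 0.360.
P(Education ∈ {Assoc, Grad}) = 0.346 + 0.360 = 0.706; P(Income=Q1, Education ∈ {Assoc, Grad}) = 0.126 + 0.186 = 0.312.
P(Income=Q1 | Education ∈ {Assoc, Grad}) = 0.312/0.706 = 0.44193.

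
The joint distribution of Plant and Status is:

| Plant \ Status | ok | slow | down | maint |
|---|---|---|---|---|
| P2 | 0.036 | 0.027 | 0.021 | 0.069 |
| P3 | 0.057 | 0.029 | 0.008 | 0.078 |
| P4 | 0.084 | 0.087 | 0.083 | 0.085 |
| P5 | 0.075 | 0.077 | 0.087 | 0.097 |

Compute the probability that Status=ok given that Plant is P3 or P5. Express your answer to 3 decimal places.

P(Plant=P3) = 0.057 + 0.029 + 0.008 + 0.078 = 0.172.
P(Plant=P5) = 0.075 + 0.077 + 0.087 + 0.097 = 0.336.
P(Plant ∈ {P3, P5}) = 0.172 + 0.336 = 0.508; P(Status=ok, Plant ∈ {P3, P5}) = 0.057 + 0.075 = 0.132.
P(Status=ok | Plant ∈ {P3, P5}) = 0.132/0.508 = 0.260.

0.260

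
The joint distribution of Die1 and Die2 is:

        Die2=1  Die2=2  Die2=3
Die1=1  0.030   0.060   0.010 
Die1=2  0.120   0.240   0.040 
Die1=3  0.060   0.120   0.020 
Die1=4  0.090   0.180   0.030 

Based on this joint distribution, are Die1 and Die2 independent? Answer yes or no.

yes

Every cell satisfies P(Die1,Die2) = P(Die1)·P(Die2). For instance P(Die1=3) = 0.200, P(Die2=2) = 0.600, and 0.200×0.600 = 0.120 matches the joint entry. So Die1 and Die2 are independent.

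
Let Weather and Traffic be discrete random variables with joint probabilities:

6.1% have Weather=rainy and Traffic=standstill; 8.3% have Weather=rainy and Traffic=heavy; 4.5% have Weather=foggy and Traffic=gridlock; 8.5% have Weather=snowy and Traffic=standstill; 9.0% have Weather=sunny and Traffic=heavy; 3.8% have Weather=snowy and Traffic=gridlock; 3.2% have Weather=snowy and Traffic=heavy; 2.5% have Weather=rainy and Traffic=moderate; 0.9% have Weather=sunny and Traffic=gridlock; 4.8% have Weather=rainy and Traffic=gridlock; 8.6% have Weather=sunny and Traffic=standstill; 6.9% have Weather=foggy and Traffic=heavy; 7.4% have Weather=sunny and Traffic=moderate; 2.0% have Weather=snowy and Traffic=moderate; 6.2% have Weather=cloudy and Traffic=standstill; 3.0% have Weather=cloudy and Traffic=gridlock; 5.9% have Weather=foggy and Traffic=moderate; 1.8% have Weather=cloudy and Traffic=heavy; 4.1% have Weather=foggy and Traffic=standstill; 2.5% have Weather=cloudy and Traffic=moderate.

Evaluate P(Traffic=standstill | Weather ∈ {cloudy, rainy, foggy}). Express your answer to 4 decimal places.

P(Weather=cloudy) = 0.025 + 0.018 + 0.030 + 0.062 = 0.135.
P(Weather=rainy) = 0.025 + 0.083 + 0.048 + 0.061 = 0.217.
P(Weather=foggy) = 0.059 + 0.069 + 0.045 + 0.041 = 0.214.
P(Weather ∈ {cloudy, rainy, foggy}) = 0.135 + 0.217 + 0.214 = 0.566; P(Traffic=standstill, Weather ∈ {cloudy, rainy, foggy}) = 0.062 + 0.061 + 0.041 = 0.164.
P(Traffic=standstill | Weather ∈ {cloudy, rainy, foggy}) = 0.164/0.566 = 0.2898.

0.2898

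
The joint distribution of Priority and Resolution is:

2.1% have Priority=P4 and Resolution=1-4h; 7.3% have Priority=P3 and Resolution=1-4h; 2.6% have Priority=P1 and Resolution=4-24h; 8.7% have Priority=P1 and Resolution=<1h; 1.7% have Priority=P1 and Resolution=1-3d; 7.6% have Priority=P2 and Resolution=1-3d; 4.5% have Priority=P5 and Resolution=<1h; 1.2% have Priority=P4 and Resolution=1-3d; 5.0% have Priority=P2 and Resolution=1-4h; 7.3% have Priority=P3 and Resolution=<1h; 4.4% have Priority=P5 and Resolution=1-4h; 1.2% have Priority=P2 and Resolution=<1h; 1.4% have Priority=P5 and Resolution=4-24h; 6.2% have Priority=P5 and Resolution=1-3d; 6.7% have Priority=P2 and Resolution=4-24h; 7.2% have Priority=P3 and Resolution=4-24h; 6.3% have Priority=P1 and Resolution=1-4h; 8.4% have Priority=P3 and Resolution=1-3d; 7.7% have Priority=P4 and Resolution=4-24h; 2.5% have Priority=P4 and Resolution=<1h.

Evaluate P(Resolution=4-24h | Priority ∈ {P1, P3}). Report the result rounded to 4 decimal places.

0.1980

P(Priority=P1) = 0.087 + 0.063 + 0.026 + 0.017 = 0.193.
P(Priority=P3) = 0.073 + 0.073 + 0.072 + 0.084 = 0.302.
P(Priority ∈ {P1, P3}) = 0.193 + 0.302 = 0.495; P(Resolution=4-24h, Priority ∈ {P1, P3}) = 0.026 + 0.072 = 0.098.
P(Resolution=4-24h | Priority ∈ {P1, P3}) = 0.098/0.495 = 0.1980.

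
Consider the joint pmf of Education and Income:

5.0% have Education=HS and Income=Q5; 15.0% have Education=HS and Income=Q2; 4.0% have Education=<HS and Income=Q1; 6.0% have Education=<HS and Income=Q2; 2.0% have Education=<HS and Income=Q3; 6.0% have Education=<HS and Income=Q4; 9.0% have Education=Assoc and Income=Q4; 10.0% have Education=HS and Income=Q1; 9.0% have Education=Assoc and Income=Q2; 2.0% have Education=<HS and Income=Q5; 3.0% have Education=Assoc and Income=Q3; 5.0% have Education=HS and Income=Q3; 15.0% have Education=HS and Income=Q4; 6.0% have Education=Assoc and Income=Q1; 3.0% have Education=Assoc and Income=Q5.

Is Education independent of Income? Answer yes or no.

yes

Every cell satisfies P(Education,Income) = P(Education)·P(Income). For instance P(Education=HS) = 0.500, P(Income=Q1) = 0.200, and 0.500×0.200 = 0.100 matches the joint entry. So Education and Income are independent.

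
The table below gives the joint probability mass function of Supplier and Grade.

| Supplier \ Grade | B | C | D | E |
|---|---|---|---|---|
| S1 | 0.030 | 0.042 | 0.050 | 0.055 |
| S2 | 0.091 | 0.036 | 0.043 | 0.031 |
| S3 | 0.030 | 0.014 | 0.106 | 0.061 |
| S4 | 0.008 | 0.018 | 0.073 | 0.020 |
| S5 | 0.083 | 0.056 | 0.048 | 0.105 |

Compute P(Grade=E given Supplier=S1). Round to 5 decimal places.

0.31073

P(Supplier=S1) = 0.030 + 0.042 + 0.050 + 0.055 = 0.177.
P(Grade=E | Supplier=S1) = 0.055/0.177 = 0.31073.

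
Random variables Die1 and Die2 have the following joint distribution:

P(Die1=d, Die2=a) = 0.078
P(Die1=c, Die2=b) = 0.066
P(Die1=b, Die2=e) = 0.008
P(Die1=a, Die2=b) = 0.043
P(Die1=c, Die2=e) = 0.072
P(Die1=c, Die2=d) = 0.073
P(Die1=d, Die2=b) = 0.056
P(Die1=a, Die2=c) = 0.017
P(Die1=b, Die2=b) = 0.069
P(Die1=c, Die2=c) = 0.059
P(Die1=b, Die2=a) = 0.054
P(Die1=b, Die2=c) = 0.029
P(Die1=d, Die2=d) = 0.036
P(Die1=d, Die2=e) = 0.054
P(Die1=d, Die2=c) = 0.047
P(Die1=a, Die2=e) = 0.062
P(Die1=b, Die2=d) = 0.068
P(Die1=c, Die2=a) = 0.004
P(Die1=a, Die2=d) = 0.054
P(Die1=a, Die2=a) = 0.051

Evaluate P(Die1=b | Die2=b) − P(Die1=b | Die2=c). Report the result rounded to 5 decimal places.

P(Die2=b) = 0.043 + 0.069 + 0.066 + 0.056 = 0.234; P(Die1=b | Die2=b) = 0.069/0.234 = 0.294872.
P(Die2=c) = 0.017 + 0.029 + 0.059 + 0.047 = 0.152; P(Die1=b | Die2=c) = 0.029/0.152 = 0.190789.
Difference = 0.10408.

0.10408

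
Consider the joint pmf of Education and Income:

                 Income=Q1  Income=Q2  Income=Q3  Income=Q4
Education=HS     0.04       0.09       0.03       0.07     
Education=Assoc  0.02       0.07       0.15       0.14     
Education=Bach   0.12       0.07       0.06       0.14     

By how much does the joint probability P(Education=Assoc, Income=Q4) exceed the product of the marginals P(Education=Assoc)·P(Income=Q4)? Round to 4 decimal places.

0.0070

P(Education=Assoc) = 0.02 + 0.07 + 0.15 + 0.14 = 0.38.
P(Income=Q4) = 0.07 + 0.14 + 0.14 = 0.35.
P(Education=Assoc, Income=Q4) − P(Education=Assoc)P(Income=Q4) = 0.14 − 0.38×0.35 = 0.0070.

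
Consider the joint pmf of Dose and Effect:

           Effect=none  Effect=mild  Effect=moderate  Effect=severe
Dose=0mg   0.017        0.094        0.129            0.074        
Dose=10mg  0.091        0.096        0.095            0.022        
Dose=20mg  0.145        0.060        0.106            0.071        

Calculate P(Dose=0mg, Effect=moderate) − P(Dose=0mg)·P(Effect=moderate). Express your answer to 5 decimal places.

0.02538

P(Dose=0mg) = 0.017 + 0.094 + 0.129 + 0.074 = 0.314.
P(Effect=moderate) = 0.129 + 0.095 + 0.106 = 0.330.
P(Dose=0mg, Effect=moderate) − P(Dose=0mg)P(Effect=moderate) = 0.129 − 0.314×0.330 = 0.02538.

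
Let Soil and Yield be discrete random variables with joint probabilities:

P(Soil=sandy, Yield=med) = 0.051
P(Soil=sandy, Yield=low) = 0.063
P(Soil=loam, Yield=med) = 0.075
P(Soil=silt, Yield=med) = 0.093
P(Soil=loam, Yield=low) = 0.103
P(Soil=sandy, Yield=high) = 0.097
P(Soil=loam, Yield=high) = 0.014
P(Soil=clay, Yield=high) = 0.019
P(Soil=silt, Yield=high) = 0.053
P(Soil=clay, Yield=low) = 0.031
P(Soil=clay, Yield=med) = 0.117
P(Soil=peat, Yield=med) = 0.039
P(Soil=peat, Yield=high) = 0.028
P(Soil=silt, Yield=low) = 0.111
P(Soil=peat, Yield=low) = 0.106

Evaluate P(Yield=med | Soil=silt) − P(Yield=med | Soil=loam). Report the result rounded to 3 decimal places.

-0.029

P(Soil=silt) = 0.111 + 0.093 + 0.053 = 0.257; P(Yield=med | Soil=silt) = 0.093/0.257 = 0.3619.
P(Soil=loam) = 0.103 + 0.075 + 0.014 = 0.192; P(Yield=med | Soil=loam) = 0.075/0.192 = 0.3906.
Difference = -0.029.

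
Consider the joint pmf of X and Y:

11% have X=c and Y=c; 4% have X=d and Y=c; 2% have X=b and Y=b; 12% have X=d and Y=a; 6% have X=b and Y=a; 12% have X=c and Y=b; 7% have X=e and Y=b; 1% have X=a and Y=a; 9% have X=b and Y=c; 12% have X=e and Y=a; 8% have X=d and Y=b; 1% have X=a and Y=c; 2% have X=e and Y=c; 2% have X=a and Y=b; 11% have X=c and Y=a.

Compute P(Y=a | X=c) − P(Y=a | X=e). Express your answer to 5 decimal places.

P(X=c) = 0.11 + 0.12 + 0.11 = 0.34; P(Y=a | X=c) = 0.11/0.34 = 0.323529.
P(X=e) = 0.12 + 0.07 + 0.02 = 0.21; P(Y=a | X=e) = 0.12/0.21 = 0.571429.
Difference = -0.24790.

-0.24790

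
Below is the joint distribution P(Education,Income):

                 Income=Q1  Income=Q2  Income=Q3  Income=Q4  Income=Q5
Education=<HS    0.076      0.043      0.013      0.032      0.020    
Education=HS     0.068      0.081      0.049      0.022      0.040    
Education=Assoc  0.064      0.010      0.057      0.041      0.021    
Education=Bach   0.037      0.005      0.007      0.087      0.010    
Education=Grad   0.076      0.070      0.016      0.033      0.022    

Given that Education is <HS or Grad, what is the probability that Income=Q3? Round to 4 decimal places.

0.0723

P(Education=<HS) = 0.076 + 0.043 + 0.013 + 0.032 + 0.020 = 0.184.
P(Education=Grad) = 0.076 + 0.070 + 0.016 + 0.033 + 0.022 = 0.217.
P(Education ∈ {<HS, Grad}) = 0.184 + 0.217 = 0.401; P(Income=Q3, Education ∈ {<HS, Grad}) = 0.013 + 0.016 = 0.029.
P(Income=Q3 | Education ∈ {<HS, Grad}) = 0.029/0.401 = 0.0723.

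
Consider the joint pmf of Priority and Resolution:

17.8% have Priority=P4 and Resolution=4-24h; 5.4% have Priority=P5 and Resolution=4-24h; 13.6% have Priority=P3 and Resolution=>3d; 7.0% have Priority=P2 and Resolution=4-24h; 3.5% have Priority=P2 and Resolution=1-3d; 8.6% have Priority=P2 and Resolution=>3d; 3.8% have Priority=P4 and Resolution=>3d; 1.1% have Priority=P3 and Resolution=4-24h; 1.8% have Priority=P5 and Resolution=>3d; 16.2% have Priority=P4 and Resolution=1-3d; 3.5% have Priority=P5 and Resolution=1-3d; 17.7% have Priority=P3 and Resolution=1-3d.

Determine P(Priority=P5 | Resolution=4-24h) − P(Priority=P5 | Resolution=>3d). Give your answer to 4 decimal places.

0.1078

P(Resolution=4-24h) = 0.070 + 0.011 + 0.178 + 0.054 = 0.313; P(Priority=P5 | Resolution=4-24h) = 0.054/0.313 = 0.17252.
P(Resolution=>3d) = 0.086 + 0.136 + 0.038 + 0.018 = 0.278; P(Priority=P5 | Resolution=>3d) = 0.018/0.278 = 0.06475.
Difference = 0.1078.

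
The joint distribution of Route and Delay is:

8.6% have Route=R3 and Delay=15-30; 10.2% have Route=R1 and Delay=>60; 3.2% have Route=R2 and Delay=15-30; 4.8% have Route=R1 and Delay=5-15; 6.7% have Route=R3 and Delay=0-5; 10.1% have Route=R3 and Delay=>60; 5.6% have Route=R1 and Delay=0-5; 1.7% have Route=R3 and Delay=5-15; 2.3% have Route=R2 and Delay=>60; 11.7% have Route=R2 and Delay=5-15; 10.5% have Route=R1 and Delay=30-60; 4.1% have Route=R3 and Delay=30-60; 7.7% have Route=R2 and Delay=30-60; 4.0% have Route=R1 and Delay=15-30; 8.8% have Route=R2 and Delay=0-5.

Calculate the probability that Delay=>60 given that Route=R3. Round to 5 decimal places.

0.32372

P(Route=R3) = 0.067 + 0.017 + 0.086 + 0.041 + 0.101 = 0.312.
P(Delay=>60 | Route=R3) = 0.101/0.312 = 0.32372.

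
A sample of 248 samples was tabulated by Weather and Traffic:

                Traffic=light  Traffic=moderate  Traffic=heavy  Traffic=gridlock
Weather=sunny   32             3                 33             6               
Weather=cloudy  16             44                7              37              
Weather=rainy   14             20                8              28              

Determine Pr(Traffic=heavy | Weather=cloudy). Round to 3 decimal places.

Total with Weather=cloudy: 16 + 44 + 7 + 37 = 104.
P(Traffic=heavy | Weather=cloudy) = 7/104 = 0.067.

0.067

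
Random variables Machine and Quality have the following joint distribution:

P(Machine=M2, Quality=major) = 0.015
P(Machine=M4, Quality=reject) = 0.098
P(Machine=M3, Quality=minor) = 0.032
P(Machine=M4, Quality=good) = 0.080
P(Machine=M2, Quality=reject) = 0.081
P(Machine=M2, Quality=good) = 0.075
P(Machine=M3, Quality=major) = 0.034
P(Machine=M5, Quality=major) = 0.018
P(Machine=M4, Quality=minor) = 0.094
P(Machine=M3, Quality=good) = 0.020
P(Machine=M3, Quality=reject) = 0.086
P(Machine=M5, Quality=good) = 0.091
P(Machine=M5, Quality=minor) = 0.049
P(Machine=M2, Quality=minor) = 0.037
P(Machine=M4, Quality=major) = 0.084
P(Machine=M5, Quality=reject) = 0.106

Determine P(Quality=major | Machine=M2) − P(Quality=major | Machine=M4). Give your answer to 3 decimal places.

-0.164

P(Machine=M2) = 0.075 + 0.037 + 0.015 + 0.081 = 0.208; P(Quality=major | Machine=M2) = 0.015/0.208 = 0.0721.
P(Machine=M4) = 0.080 + 0.094 + 0.084 + 0.098 = 0.356; P(Quality=major | Machine=M4) = 0.084/0.356 = 0.2360.
Difference = -0.164.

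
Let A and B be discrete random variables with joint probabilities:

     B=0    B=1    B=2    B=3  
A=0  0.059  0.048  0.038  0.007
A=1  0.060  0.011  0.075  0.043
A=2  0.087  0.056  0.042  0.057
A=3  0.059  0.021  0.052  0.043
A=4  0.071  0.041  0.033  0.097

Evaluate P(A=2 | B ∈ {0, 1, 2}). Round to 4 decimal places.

P(B=0) = 0.059 + 0.060 + 0.087 + 0.059 + 0.071 = 0.336.
P(B=1) = 0.048 + 0.011 + 0.056 + 0.021 + 0.041 = 0.177.
P(B=2) = 0.038 + 0.075 + 0.042 + 0.052 + 0.033 = 0.240.
P(B ∈ {0, 1, 2}) = 0.336 + 0.177 + 0.240 = 0.753; P(A=2, B ∈ {0, 1, 2}) = 0.087 + 0.056 + 0.042 = 0.185.
P(A=2 | B ∈ {0, 1, 2}) = 0.185/0.753 = 0.2457.

0.2457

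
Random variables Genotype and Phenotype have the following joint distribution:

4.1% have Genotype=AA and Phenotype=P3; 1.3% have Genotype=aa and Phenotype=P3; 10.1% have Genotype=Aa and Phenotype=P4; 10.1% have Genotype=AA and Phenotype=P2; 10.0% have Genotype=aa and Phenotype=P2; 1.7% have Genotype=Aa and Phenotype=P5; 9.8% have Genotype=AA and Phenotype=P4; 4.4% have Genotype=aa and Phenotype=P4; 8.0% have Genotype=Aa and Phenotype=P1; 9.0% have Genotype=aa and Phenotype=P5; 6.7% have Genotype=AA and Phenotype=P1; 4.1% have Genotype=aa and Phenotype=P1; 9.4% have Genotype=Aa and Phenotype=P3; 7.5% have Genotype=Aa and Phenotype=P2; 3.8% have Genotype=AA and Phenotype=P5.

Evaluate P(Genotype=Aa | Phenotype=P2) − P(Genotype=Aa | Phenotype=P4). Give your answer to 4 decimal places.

P(Phenotype=P2) = 0.101 + 0.075 + 0.100 = 0.276; P(Genotype=Aa | Phenotype=P2) = 0.075/0.276 = 0.27174.
P(Phenotype=P4) = 0.098 + 0.101 + 0.044 = 0.243; P(Genotype=Aa | Phenotype=P4) = 0.101/0.243 = 0.41564.
Difference = -0.1439.

-0.1439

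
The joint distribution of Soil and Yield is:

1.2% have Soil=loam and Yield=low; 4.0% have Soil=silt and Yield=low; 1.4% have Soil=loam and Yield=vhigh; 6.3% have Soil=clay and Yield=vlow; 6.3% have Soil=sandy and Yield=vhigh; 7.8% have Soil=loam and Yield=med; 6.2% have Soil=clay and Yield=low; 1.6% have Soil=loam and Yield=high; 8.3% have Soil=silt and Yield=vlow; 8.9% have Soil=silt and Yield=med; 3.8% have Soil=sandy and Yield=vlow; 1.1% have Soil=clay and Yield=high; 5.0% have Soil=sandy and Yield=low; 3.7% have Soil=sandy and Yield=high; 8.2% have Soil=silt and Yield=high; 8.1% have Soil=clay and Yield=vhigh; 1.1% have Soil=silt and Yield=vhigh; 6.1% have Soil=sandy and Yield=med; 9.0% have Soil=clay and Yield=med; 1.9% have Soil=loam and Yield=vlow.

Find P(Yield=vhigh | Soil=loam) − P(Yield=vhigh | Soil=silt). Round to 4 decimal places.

P(Soil=loam) = 0.019 + 0.012 + 0.078 + 0.016 + 0.014 = 0.139; P(Yield=vhigh | Soil=loam) = 0.014/0.139 = 0.10072.
P(Soil=silt) = 0.083 + 0.040 + 0.089 + 0.082 + 0.011 = 0.305; P(Yield=vhigh | Soil=silt) = 0.011/0.305 = 0.03607.
Difference = 0.0647.

0.0647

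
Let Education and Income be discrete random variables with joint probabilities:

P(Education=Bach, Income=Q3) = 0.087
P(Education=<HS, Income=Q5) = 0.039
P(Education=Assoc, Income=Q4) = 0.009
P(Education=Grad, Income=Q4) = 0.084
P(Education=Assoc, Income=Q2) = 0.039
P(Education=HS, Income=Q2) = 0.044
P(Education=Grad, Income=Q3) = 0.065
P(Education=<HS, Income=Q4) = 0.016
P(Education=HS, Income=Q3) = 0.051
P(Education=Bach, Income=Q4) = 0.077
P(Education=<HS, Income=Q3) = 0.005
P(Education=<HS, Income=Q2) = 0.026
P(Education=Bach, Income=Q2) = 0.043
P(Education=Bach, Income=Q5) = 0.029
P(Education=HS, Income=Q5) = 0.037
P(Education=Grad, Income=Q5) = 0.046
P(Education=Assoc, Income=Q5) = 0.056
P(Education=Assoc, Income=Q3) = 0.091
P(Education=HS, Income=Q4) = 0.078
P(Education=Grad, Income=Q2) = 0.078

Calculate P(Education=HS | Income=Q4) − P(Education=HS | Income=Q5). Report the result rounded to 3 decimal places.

0.117

P(Income=Q4) = 0.016 + 0.078 + 0.009 + 0.077 + 0.084 = 0.264; P(Education=HS | Income=Q4) = 0.078/0.264 = 0.2955.
P(Income=Q5) = 0.039 + 0.037 + 0.056 + 0.029 + 0.046 = 0.207; P(Education=HS | Income=Q5) = 0.037/0.207 = 0.1787.
Difference = 0.117.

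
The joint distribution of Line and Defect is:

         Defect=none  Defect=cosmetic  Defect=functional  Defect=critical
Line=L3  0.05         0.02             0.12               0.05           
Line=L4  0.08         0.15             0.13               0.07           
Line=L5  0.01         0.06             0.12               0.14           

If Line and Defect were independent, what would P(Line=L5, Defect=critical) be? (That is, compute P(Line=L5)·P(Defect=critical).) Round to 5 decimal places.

0.08580

P(Line=L5) = 0.01 + 0.06 + 0.12 + 0.14 = 0.33.
P(Defect=critical) = 0.05 + 0.07 + 0.14 = 0.26.
Product: 0.33 × 0.26 = 0.08580.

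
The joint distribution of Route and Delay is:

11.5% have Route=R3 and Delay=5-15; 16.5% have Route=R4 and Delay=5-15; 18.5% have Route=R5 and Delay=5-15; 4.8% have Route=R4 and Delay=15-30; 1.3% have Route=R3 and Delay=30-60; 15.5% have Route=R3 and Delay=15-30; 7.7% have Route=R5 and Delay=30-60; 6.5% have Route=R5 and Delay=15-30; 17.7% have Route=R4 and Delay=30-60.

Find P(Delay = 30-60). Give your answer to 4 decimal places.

0.2670

P(Delay=30-60) = 0.013 + 0.177 + 0.077 = 0.267.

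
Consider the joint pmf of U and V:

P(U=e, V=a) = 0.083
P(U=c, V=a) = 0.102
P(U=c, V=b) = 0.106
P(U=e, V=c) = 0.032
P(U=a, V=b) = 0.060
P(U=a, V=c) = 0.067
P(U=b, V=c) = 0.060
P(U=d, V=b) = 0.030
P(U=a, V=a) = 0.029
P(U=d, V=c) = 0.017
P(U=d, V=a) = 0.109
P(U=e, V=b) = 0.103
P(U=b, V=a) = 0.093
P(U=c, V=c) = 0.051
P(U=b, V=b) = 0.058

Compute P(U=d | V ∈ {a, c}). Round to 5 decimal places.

P(V=a) = 0.029 + 0.093 + 0.102 + 0.109 + 0.083 = 0.416.
P(V=c) = 0.067 + 0.060 + 0.051 + 0.017 + 0.032 = 0.227.
P(V ∈ {a, c}) = 0.416 + 0.227 = 0.643; P(U=d, V ∈ {a, c}) = 0.109 + 0.017 = 0.126.
P(U=d | V ∈ {a, c}) = 0.126/0.643 = 0.19596.

0.19596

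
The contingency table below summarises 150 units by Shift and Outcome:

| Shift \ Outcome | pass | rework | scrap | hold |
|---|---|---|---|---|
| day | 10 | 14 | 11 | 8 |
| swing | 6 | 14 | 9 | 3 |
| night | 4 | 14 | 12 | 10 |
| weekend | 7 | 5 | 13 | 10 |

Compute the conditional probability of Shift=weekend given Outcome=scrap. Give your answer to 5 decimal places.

0.28889

Total with Outcome=scrap: 11 + 9 + 12 + 13 = 45.
P(Shift=weekend | Outcome=scrap) = 13/45 = 0.28889.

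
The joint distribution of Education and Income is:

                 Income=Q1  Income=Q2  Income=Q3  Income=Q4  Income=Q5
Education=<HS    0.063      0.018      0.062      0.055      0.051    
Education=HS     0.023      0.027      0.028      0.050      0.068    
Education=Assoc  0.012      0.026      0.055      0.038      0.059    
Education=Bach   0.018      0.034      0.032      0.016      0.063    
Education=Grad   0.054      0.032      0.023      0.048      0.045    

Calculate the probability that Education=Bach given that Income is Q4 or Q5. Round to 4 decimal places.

0.1602

P(Income=Q4) = 0.055 + 0.050 + 0.038 + 0.016 + 0.048 = 0.207.
P(Income=Q5) = 0.051 + 0.068 + 0.059 + 0.063 + 0.045 = 0.286.
P(Income ∈ {Q4, Q5}) = 0.207 + 0.286 = 0.493; P(Education=Bach, Income ∈ {Q4, Q5}) = 0.016 + 0.063 = 0.079.
P(Education=Bach | Income ∈ {Q4, Q5}) = 0.079/0.493 = 0.1602.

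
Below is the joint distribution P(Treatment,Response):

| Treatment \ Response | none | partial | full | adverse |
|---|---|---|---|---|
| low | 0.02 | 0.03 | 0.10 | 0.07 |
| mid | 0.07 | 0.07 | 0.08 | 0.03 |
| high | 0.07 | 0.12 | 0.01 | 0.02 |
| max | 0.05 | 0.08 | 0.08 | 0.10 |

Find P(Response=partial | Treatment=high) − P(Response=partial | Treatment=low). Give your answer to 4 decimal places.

0.4091

P(Treatment=high) = 0.07 + 0.12 + 0.01 + 0.02 = 0.22; P(Response=partial | Treatment=high) = 0.12/0.22 = 0.54545.
P(Treatment=low) = 0.02 + 0.03 + 0.10 + 0.07 = 0.22; P(Response=partial | Treatment=low) = 0.03/0.22 = 0.13636.
Difference = 0.4091.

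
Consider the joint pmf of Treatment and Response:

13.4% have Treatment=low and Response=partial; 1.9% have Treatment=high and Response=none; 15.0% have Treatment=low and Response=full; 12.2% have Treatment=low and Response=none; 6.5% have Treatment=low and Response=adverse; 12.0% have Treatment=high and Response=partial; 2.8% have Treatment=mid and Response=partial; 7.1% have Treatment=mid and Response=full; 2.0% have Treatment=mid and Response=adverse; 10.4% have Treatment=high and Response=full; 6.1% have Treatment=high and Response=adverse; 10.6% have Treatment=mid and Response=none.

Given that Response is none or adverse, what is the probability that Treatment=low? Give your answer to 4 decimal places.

P(Response=none) = 0.122 + 0.106 + 0.019 = 0.247.
P(Response=adverse) = 0.065 + 0.020 + 0.061 = 0.146.
P(Response ∈ {none, adverse}) = 0.247 + 0.146 = 0.393; P(Treatment=low, Response ∈ {none, adverse}) = 0.122 + 0.065 = 0.187.
P(Treatment=low | Response ∈ {none, adverse}) = 0.187/0.393 = 0.4758.

0.4758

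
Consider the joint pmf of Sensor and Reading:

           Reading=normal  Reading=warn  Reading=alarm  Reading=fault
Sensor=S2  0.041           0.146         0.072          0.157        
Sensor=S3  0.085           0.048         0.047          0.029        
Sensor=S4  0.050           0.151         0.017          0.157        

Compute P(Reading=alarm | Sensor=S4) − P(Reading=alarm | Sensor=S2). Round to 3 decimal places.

P(Sensor=S4) = 0.050 + 0.151 + 0.017 + 0.157 = 0.375; P(Reading=alarm | Sensor=S4) = 0.017/0.375 = 0.0453.
P(Sensor=S2) = 0.041 + 0.146 + 0.072 + 0.157 = 0.416; P(Reading=alarm | Sensor=S2) = 0.072/0.416 = 0.1731.
Difference = -0.128.

-0.128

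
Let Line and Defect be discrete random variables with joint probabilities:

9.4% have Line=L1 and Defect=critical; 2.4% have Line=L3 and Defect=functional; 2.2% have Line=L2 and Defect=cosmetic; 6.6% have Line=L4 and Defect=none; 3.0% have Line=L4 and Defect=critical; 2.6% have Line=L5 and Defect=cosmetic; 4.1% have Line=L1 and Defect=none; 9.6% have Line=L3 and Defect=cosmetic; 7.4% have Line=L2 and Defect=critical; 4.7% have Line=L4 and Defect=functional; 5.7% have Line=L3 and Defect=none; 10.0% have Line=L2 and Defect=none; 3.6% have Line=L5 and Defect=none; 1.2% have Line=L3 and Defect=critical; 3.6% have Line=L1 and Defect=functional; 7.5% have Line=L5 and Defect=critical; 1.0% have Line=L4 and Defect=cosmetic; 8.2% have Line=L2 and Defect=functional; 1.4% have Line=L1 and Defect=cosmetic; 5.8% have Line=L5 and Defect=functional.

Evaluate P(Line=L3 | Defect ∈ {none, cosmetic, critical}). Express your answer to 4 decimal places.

0.2191

P(Defect=none) = 0.041 + 0.100 + 0.057 + 0.066 + 0.036 = 0.300.
P(Defect=cosmetic) = 0.014 + 0.022 + 0.096 + 0.010 + 0.026 = 0.168.
P(Defect=critical) = 0.094 + 0.074 + 0.012 + 0.030 + 0.075 = 0.285.
P(Defect ∈ {none, cosmetic, critical}) = 0.300 + 0.168 + 0.285 = 0.753; P(Line=L3, Defect ∈ {none, cosmetic, critical}) = 0.057 + 0.096 + 0.012 = 0.165.
P(Line=L3 | Defect ∈ {none, cosmetic, critical}) = 0.165/0.753 = 0.2191.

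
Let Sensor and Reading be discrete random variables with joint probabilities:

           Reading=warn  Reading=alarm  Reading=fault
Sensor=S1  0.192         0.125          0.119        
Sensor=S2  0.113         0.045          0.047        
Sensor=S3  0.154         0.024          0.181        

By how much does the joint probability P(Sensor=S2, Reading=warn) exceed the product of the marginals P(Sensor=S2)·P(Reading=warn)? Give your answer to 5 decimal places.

0.01891

P(Sensor=S2) = 0.113 + 0.045 + 0.047 = 0.205.
P(Reading=warn) = 0.192 + 0.113 + 0.154 = 0.459.
P(Sensor=S2, Reading=warn) − P(Sensor=S2)P(Reading=warn) = 0.113 − 0.205×0.459 = 0.01891.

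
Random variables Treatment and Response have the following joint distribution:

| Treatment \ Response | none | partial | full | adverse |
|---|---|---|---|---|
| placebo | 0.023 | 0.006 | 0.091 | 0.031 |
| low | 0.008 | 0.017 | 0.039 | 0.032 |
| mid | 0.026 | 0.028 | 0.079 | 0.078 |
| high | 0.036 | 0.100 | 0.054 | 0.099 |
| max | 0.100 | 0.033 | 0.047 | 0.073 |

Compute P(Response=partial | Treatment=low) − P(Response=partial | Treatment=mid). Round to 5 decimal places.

P(Treatment=low) = 0.008 + 0.017 + 0.039 + 0.032 = 0.096; P(Response=partial | Treatment=low) = 0.017/0.096 = 0.177083.
P(Treatment=mid) = 0.026 + 0.028 + 0.079 + 0.078 = 0.211; P(Response=partial | Treatment=mid) = 0.028/0.211 = 0.132701.
Difference = 0.04438.

0.04438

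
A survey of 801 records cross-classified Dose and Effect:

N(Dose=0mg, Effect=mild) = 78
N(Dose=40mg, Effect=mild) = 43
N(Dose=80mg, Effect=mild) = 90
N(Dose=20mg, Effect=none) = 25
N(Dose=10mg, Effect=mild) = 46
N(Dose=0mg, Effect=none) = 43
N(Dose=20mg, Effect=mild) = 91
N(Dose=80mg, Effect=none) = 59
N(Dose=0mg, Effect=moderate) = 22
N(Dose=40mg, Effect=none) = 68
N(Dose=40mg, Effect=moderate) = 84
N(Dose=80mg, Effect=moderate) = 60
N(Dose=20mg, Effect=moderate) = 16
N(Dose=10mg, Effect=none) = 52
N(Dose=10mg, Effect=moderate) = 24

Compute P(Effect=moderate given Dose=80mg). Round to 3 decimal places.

Total with Dose=80mg: 59 + 90 + 60 = 209.
P(Effect=moderate | Dose=80mg) = 60/209 = 0.287.

0.287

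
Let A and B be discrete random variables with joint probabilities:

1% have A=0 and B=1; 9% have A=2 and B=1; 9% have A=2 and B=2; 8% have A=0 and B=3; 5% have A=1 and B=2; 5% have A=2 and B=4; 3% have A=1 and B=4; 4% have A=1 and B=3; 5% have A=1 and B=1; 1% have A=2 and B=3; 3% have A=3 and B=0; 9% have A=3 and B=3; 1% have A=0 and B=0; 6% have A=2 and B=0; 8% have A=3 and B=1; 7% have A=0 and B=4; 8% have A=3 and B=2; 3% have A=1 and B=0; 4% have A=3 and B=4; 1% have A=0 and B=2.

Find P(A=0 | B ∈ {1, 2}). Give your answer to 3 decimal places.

0.043

P(B=1) = 0.01 + 0.05 + 0.09 + 0.08 = 0.23.
P(B=2) = 0.01 + 0.05 + 0.09 + 0.08 = 0.23.
P(B ∈ {1, 2}) = 0.23 + 0.23 = 0.46; P(A=0, B ∈ {1, 2}) = 0.01 + 0.01 = 0.02.
P(A=0 | B ∈ {1, 2}) = 0.02/0.46 = 0.043.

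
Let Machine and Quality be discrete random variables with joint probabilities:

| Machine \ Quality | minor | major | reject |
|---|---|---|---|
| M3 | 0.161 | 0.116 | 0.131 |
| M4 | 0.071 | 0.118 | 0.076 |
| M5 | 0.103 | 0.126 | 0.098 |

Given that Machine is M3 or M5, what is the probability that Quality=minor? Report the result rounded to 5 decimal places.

0.35918

P(Machine=M3) = 0.161 + 0.116 + 0.131 = 0.408.
P(Machine=M5) = 0.103 + 0.126 + 0.098 = 0.327.
P(Machine ∈ {M3, M5}) = 0.408 + 0.327 = 0.735; P(Quality=minor, Machine ∈ {M3, M5}) = 0.161 + 0.103 = 0.264.
P(Quality=minor | Machine ∈ {M3, M5}) = 0.264/0.735 = 0.35918.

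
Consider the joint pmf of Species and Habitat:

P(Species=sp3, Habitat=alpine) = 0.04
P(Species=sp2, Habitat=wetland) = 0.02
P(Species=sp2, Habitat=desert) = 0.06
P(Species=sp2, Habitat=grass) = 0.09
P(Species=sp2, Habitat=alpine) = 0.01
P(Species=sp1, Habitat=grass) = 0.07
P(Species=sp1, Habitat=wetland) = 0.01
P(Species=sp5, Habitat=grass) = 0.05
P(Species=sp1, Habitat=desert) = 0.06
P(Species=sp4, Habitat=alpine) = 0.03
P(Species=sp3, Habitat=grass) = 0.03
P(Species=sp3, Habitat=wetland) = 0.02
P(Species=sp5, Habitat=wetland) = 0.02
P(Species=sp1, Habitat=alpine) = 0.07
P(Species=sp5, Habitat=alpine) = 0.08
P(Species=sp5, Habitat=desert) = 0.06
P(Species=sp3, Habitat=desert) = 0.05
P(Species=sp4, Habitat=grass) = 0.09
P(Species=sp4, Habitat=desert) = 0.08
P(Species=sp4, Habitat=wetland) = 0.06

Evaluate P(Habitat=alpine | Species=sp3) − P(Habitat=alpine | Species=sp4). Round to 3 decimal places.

P(Species=sp3) = 0.03 + 0.02 + 0.05 + 0.04 = 0.14; P(Habitat=alpine | Species=sp3) = 0.04/0.14 = 0.2857.
P(Species=sp4) = 0.09 + 0.06 + 0.08 + 0.03 = 0.26; P(Habitat=alpine | Species=sp4) = 0.03/0.26 = 0.1154.
Difference = 0.170.

0.170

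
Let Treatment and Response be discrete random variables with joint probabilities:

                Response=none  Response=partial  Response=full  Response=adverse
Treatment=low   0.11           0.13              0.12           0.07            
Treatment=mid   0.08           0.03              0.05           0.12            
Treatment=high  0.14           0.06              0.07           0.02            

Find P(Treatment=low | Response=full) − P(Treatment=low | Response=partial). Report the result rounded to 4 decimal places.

P(Response=full) = 0.12 + 0.05 + 0.07 = 0.24; P(Treatment=low | Response=full) = 0.12/0.24 = 0.50000.
P(Response=partial) = 0.13 + 0.03 + 0.06 = 0.22; P(Treatment=low | Response=partial) = 0.13/0.22 = 0.59091.
Difference = -0.0909.

-0.0909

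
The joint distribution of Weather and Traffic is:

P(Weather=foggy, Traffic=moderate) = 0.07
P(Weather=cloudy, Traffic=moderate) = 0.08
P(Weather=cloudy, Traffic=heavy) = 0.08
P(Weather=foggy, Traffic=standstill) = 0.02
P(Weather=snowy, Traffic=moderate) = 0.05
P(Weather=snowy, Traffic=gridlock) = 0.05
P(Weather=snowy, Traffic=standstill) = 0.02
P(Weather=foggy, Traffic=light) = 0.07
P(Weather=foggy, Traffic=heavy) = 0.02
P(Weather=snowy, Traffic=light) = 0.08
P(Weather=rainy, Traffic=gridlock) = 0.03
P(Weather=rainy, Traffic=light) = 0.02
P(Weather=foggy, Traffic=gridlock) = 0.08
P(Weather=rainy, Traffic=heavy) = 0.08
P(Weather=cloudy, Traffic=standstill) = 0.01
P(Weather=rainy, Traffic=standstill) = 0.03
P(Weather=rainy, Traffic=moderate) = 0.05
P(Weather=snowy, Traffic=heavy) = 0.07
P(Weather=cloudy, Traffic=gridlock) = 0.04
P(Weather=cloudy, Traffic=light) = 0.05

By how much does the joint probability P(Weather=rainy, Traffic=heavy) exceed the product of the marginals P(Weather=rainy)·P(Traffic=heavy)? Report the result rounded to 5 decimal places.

0.02750

P(Weather=rainy) = 0.02 + 0.05 + 0.08 + 0.03 + 0.03 = 0.21.
P(Traffic=heavy) = 0.08 + 0.08 + 0.07 + 0.02 = 0.25.
P(Weather=rainy, Traffic=heavy) − P(Weather=rainy)P(Traffic=heavy) = 0.08 − 0.21×0.25 = 0.02750.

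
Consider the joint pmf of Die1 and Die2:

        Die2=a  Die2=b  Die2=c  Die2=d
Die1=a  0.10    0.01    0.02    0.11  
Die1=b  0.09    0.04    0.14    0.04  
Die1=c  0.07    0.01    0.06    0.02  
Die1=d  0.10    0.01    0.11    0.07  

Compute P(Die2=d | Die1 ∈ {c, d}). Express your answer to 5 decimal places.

0.20000

P(Die1=c) = 0.07 + 0.01 + 0.06 + 0.02 = 0.16.
P(Die1=d) = 0.10 + 0.01 + 0.11 + 0.07 = 0.29.
P(Die1 ∈ {c, d}) = 0.16 + 0.29 = 0.45; P(Die2=d, Die1 ∈ {c, d}) = 0.02 + 0.07 = 0.09.
P(Die2=d | Die1 ∈ {c, d}) = 0.09/0.45 = 0.20000.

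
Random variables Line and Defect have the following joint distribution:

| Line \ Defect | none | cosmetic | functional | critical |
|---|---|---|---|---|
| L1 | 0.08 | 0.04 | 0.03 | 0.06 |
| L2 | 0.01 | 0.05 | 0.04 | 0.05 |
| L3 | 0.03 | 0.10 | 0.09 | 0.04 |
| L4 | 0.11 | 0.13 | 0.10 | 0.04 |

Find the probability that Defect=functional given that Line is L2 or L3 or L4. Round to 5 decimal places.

P(Line=L2) = 0.01 + 0.05 + 0.04 + 0.05 = 0.15.
P(Line=L3) = 0.03 + 0.10 + 0.09 + 0.04 = 0.26.
P(Line=L4) = 0.11 + 0.13 + 0.10 + 0.04 = 0.38.
P(Line ∈ {L2, L3, L4}) = 0.15 + 0.26 + 0.38 = 0.79; P(Defect=functional, Line ∈ {L2, L3, L4}) = 0.04 + 0.09 + 0.10 = 0.23.
P(Defect=functional | Line ∈ {L2, L3, L4}) = 0.23/0.79 = 0.29114.

0.29114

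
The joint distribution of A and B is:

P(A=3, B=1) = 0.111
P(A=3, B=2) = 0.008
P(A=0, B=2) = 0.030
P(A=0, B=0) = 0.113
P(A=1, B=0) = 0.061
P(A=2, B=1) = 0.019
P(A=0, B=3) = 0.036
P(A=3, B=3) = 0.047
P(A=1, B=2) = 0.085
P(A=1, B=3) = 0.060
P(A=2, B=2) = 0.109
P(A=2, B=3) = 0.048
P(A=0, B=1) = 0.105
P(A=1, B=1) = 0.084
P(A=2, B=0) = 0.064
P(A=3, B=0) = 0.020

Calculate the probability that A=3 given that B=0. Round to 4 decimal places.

P(B=0) = 0.113 + 0.061 + 0.064 + 0.020 = 0.258.
P(A=3 | B=0) = 0.020/0.258 = 0.0775.

0.0775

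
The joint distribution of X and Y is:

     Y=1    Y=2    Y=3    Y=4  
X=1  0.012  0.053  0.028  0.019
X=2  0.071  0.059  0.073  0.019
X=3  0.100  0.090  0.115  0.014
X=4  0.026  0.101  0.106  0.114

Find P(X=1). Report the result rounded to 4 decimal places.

P(X=1) = 0.012 + 0.053 + 0.028 + 0.019 = 0.112.

0.1120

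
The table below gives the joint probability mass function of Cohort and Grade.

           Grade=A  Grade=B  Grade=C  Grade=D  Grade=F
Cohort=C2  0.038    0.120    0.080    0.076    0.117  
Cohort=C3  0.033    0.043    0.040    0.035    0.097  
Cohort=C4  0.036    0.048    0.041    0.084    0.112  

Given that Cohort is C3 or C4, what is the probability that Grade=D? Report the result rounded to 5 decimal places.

P(Cohort=C3) = 0.033 + 0.043 + 0.040 + 0.035 + 0.097 = 0.248.
P(Cohort=C4) = 0.036 + 0.048 + 0.041 + 0.084 + 0.112 = 0.321.
P(Cohort ∈ {C3, C4}) = 0.248 + 0.321 = 0.569; P(Grade=D, Cohort ∈ {C3, C4}) = 0.035 + 0.084 = 0.119.
P(Grade=D | Cohort ∈ {C3, C4}) = 0.119/0.569 = 0.20914.

0.20914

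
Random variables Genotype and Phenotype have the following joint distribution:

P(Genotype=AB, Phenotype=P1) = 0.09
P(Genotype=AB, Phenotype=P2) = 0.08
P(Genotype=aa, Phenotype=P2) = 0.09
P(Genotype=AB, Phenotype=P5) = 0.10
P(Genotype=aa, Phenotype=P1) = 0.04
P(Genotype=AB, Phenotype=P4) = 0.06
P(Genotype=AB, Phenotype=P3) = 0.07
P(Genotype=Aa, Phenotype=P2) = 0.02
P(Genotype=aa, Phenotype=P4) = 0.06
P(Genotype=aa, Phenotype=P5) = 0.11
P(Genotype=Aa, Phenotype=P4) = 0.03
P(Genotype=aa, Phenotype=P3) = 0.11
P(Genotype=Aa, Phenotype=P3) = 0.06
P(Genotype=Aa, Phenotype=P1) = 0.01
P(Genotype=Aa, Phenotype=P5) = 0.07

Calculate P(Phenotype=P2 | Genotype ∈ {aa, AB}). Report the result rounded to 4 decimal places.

0.2099

P(Genotype=aa) = 0.04 + 0.09 + 0.11 + 0.06 + 0.11 = 0.41.
P(Genotype=AB) = 0.09 + 0.08 + 0.07 + 0.06 + 0.10 = 0.40.
P(Genotype ∈ {aa, AB}) = 0.41 + 0.40 = 0.81; P(Phenotype=P2, Genotype ∈ {aa, AB}) = 0.09 + 0.08 = 0.17.
P(Phenotype=P2 | Genotype ∈ {aa, AB}) = 0.17/0.81 = 0.2099.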